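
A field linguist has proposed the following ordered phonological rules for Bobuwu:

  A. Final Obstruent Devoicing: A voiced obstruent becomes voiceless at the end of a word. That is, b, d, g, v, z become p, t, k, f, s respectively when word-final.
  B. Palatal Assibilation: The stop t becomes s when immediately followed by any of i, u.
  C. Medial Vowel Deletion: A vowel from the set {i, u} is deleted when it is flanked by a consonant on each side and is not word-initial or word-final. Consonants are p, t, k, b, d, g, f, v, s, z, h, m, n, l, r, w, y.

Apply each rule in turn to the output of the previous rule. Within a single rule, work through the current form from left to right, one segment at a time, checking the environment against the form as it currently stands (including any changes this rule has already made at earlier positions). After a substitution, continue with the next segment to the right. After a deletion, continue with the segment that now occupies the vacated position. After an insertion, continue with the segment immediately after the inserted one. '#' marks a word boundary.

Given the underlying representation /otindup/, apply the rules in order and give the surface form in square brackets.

[osndp]

A Final Obstruent Devoicing: no change — [otindup]
B Palatal Assibilation: [otindup] → [osindup]
C Medial Vowel Deletion: [osindup] → [osndp]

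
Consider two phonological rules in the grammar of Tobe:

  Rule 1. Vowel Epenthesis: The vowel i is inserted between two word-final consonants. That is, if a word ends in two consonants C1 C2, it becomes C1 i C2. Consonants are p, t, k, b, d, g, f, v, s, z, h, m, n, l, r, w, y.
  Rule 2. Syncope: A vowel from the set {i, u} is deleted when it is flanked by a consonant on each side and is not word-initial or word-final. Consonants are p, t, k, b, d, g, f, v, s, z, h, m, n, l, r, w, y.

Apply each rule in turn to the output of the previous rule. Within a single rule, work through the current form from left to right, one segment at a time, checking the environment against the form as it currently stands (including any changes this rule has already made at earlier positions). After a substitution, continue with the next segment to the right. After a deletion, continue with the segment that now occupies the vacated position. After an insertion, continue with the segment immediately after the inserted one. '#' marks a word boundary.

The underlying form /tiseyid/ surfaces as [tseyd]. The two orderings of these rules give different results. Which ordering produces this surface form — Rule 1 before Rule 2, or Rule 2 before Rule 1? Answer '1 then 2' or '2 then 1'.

1 then 2

Order 1 then 2:
  1 Vowel Epenthesis: no change — [tiseyid]
  2 Syncope: [tiseyid] → [tseyd]
  result: [tseyd]
Order 2 then 1:
  2 Syncope: [tiseyid] → [tseyd]
  1 Vowel Epenthesis: [tseyd] → [tseyid]
  result: [tseyid]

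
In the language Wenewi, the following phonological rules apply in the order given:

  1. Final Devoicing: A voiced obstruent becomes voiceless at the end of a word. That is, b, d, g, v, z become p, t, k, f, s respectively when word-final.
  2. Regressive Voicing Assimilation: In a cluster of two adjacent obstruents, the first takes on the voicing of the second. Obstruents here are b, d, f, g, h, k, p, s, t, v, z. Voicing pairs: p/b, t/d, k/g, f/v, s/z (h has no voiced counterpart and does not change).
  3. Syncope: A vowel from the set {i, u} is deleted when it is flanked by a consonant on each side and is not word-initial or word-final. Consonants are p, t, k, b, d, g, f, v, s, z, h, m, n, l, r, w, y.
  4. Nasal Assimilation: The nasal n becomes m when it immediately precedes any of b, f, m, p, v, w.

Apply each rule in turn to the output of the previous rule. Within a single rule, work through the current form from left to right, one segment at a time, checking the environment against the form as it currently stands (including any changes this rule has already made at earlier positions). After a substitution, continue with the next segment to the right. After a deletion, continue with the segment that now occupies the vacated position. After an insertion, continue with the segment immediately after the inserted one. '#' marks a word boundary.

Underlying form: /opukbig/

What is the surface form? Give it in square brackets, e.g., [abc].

[opgbk]

1 Final Devoicing: [opukbig] → [opukbik]
2 Regressive Voicing Assimilation: [opukbik] → [opugbik]
3 Syncope: [opugbik] → [opgbk]
4 Nasal Assimilation: no change — [opgbk]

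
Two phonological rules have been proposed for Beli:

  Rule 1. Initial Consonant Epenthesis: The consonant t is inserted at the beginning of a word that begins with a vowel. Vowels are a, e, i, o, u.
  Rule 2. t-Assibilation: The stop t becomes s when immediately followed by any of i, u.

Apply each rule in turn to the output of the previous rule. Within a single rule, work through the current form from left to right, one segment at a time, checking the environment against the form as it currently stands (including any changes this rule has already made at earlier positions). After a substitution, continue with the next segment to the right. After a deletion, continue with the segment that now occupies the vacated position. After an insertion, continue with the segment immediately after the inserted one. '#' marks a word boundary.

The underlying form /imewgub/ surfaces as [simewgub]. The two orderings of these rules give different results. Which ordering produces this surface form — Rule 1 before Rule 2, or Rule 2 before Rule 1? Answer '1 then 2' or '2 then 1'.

1 then 2

Order 1 then 2:
  1 Initial Consonant Epenthesis: [imewgub] → [timewgub]
  2 t-Assibilation: [timewgub] → [simewgub]
  result: [simewgub]
Order 2 then 1:
  2 t-Assibilation: no change — [imewgub]
  1 Initial Consonant Epenthesis: [imewgub] → [timewgub]
  result: [timewgub]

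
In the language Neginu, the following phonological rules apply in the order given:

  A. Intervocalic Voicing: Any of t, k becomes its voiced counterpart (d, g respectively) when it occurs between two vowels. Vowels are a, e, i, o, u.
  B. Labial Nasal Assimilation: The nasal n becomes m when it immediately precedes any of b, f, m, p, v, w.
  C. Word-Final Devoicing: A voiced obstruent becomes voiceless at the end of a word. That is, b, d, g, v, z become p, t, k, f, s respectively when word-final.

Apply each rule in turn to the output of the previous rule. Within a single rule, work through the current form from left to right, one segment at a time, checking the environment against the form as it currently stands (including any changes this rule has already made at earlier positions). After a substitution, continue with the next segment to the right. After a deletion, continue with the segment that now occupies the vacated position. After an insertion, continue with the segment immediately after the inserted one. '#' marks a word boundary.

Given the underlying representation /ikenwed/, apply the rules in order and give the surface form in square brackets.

[igemwet]

A Intervocalic Voicing: [ikenwed] → [igenwed]
B Labial Nasal Assimilation: [igenwed] → [igemwed]
C Word-Final Devoicing: [igemwed] → [igemwet]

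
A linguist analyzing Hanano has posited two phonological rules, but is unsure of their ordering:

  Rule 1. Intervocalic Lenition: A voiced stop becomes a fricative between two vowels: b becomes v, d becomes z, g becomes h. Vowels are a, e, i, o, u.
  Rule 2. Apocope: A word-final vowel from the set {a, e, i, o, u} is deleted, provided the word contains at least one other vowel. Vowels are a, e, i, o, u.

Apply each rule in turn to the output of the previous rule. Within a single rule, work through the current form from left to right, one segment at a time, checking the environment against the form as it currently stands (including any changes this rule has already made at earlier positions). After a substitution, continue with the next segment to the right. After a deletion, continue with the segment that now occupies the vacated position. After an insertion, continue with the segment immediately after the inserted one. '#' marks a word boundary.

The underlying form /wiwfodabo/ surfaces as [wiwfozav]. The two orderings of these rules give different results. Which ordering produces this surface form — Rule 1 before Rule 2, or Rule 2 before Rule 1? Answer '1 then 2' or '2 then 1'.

Order 1 then 2:
  1 Intervocalic Lenition: [wiwfodabo] → [wiwfozavo]
  2 Apocope: [wiwfozavo] → [wiwfozav]
  result: [wiwfozav]
Order 2 then 1:
  2 Apocope: [wiwfodabo] → [wiwfodab]
  1 Intervocalic Lenition: [wiwfodab] → [wiwfozab]
  result: [wiwfozab]

1 then 2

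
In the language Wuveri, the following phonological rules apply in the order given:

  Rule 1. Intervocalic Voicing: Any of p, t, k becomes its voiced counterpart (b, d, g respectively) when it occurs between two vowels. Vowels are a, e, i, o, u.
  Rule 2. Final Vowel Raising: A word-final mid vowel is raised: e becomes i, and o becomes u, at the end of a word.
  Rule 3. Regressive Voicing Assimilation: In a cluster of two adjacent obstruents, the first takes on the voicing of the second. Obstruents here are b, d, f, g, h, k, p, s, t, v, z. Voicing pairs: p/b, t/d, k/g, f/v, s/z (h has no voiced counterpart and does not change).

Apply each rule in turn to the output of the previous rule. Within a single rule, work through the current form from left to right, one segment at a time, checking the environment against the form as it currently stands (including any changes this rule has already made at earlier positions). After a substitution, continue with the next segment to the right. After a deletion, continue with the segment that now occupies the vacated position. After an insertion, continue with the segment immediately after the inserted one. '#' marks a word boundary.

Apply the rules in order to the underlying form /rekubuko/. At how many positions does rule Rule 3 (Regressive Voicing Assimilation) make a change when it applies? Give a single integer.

0

Rule 1 Intervocalic Voicing: [rekubuko] → [regubugo]
Rule 2 Final Vowel Raising: [regubugo] → [regubugu]
Rule 3 Regressive Voicing Assimilation: no change — [regubugu]
Rule Rule 3 changed 0 position(s).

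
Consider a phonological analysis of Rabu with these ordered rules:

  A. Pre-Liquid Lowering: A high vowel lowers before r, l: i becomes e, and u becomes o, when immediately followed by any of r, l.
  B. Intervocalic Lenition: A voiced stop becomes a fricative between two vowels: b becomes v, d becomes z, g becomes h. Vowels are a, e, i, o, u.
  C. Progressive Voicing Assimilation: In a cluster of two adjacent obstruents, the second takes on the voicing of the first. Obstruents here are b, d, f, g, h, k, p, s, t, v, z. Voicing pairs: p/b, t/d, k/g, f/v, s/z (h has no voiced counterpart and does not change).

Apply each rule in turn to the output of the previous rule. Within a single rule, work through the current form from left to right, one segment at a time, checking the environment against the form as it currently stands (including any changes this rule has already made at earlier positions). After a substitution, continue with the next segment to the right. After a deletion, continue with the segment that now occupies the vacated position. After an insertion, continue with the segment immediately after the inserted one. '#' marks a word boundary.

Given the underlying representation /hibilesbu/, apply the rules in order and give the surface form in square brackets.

A Pre-Liquid Lowering: [hibilesbu] → [hibelesbu]
B Intervocalic Lenition: [hibelesbu] → [hivelesbu]
C Progressive Voicing Assimilation: [hivelesbu] → [hivelespu]

[hivelespu]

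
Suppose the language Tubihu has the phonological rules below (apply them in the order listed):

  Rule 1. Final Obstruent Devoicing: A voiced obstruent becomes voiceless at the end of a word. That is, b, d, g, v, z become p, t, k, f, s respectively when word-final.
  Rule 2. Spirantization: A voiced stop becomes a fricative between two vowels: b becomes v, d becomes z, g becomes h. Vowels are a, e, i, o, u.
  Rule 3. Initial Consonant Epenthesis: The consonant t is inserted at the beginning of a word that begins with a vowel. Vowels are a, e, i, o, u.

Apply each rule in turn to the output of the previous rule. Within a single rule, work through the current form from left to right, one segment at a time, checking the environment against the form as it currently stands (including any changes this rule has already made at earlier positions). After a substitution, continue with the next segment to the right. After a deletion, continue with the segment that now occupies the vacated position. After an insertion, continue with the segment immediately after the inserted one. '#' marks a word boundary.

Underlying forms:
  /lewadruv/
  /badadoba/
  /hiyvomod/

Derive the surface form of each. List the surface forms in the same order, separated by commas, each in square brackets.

/lewadruv/:
  Rule 1 Final Obstruent Devoicing: [lewadruv] → [lewadruf]
  Rule 2 Spirantization: no change — [lewadruf]
  Rule 3 Initial Consonant Epenthesis: no change — [lewadruf]
/badadoba/:
  Rule 1 Final Obstruent Devoicing: no change — [badadoba]
  Rule 2 Spirantization: [badadoba] → [bazazova]
  Rule 3 Initial Consonant Epenthesis: no change — [bazazova]
/hiyvomod/:
  Rule 1 Final Obstruent Devoicing: [hiyvomod] → [hiyvomot]
  Rule 2 Spirantization: no change — [hiyvomot]
  Rule 3 Initial Consonant Epenthesis: no change — [hiyvomot]

[lewadruf], [bazazova], [hiyvomot]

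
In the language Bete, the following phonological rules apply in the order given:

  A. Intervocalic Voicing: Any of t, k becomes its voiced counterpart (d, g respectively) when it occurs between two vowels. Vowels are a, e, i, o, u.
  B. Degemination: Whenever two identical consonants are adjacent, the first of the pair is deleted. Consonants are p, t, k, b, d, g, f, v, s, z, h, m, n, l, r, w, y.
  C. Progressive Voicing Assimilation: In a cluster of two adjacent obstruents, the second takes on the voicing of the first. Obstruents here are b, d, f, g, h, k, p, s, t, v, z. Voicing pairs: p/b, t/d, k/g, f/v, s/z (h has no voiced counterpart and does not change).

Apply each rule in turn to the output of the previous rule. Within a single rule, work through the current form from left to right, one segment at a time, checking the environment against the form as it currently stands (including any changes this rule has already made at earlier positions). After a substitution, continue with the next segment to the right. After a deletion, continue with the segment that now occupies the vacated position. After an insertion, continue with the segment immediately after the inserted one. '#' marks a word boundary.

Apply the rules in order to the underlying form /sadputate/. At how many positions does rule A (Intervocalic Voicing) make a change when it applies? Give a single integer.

A Intervocalic Voicing: [sadputate] → [sadpudade]
B Degemination: no change — [sadpudade]
C Progressive Voicing Assimilation: [sadpudade] → [sadbudade]
Rule A changed 2 position(s).

2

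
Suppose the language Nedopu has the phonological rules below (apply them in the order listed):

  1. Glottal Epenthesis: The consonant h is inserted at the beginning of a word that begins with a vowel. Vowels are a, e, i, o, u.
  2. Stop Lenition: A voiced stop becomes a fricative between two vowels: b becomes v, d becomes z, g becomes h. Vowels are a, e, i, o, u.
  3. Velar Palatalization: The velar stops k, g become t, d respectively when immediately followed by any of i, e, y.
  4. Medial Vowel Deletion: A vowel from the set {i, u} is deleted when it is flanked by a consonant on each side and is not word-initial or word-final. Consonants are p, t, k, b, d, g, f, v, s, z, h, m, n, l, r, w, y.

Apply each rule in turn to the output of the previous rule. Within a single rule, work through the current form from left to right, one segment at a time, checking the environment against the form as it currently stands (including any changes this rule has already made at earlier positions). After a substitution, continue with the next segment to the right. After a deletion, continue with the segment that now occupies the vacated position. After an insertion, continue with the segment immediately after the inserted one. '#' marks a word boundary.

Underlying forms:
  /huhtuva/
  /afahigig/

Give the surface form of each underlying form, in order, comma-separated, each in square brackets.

[hhtva], [hafahhg]

/huhtuva/:
  1 Glottal Epenthesis: no change — [huhtuva]
  2 Stop Lenition: no change — [huhtuva]
  3 Velar Palatalization: no change — [huhtuva]
  4 Medial Vowel Deletion: [huhtuva] → [hhtva]
/afahigig/:
  1 Glottal Epenthesis: [afahigig] → [hafahigig]
  2 Stop Lenition: [hafahigig] → [hafahihig]
  3 Velar Palatalization: no change — [hafahihig]
  4 Medial Vowel Deletion: [hafahihig] → [hafahhg]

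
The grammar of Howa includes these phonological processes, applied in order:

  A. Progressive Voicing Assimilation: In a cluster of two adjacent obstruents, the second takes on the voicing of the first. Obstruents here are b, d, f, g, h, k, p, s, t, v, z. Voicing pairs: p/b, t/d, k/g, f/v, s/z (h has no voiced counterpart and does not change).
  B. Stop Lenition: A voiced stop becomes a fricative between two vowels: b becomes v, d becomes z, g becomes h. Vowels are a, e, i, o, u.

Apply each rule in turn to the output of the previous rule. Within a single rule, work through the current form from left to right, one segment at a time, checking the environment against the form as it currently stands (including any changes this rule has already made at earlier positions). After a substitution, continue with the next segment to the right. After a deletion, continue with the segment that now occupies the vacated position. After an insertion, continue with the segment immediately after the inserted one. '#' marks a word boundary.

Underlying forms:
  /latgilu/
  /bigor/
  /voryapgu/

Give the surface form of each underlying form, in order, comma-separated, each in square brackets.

/latgilu/:
  A Progressive Voicing Assimilation: [latgilu] → [latkilu]
  B Stop Lenition: no change — [latkilu]
/bigor/:
  A Progressive Voicing Assimilation: no change — [bigor]
  B Stop Lenition: [bigor] → [bihor]
/voryapgu/:
  A Progressive Voicing Assimilation: [voryapgu] → [voryapku]
  B Stop Lenition: no change — [voryapku]

[latkilu], [bihor], [voryapku]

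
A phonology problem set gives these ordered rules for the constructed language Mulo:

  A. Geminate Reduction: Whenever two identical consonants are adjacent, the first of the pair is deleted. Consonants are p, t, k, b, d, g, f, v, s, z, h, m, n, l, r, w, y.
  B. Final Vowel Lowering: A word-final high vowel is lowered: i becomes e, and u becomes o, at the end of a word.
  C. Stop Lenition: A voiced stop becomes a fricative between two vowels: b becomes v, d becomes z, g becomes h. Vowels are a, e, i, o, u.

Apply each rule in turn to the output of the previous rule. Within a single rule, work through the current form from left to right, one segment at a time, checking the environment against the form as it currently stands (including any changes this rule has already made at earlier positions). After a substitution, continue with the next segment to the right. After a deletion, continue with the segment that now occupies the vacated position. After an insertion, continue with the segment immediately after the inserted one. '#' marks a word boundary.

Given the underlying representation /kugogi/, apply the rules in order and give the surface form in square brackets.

[kuhohe]

A Geminate Reduction: no change — [kugogi]
B Final Vowel Lowering: [kugogi] → [kugoge]
C Stop Lenition: [kugoge] → [kuhohe]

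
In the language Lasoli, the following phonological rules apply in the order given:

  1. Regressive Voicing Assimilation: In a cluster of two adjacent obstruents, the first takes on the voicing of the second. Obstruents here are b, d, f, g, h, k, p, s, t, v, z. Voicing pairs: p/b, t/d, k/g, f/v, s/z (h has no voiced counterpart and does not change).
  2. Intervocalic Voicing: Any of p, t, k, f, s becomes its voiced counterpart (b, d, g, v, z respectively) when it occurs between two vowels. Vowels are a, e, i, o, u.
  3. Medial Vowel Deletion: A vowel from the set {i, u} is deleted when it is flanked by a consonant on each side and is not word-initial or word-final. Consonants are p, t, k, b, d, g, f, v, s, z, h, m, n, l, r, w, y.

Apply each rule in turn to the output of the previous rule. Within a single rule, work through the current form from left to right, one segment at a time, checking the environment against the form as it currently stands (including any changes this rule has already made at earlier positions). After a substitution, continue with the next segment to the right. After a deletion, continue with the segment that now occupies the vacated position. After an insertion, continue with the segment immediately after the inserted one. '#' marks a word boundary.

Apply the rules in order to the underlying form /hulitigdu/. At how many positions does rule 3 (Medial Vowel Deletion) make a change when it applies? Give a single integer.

1 Regressive Voicing Assimilation: no change — [hulitigdu]
2 Intervocalic Voicing: [hulitigdu] → [hulidigdu]
3 Medial Vowel Deletion: [hulidigdu] → [hldgdu]
Rule 3 changed 3 position(s).

3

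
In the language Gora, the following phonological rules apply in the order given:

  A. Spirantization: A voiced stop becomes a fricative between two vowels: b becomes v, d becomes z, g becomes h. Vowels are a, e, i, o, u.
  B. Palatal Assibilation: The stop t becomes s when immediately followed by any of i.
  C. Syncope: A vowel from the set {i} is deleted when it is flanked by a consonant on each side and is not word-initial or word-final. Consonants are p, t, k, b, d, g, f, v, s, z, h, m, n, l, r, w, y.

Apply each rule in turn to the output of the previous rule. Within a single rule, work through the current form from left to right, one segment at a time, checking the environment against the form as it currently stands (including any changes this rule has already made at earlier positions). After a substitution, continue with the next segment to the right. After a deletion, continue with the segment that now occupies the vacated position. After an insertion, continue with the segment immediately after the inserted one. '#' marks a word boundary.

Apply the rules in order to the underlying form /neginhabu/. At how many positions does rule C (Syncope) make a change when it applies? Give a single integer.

1

A Spirantization: [neginhabu] → [nehinhavu]
B Palatal Assibilation: no change — [nehinhavu]
C Syncope: [nehinhavu] → [nehnhavu]
Rule C changed 1 position(s).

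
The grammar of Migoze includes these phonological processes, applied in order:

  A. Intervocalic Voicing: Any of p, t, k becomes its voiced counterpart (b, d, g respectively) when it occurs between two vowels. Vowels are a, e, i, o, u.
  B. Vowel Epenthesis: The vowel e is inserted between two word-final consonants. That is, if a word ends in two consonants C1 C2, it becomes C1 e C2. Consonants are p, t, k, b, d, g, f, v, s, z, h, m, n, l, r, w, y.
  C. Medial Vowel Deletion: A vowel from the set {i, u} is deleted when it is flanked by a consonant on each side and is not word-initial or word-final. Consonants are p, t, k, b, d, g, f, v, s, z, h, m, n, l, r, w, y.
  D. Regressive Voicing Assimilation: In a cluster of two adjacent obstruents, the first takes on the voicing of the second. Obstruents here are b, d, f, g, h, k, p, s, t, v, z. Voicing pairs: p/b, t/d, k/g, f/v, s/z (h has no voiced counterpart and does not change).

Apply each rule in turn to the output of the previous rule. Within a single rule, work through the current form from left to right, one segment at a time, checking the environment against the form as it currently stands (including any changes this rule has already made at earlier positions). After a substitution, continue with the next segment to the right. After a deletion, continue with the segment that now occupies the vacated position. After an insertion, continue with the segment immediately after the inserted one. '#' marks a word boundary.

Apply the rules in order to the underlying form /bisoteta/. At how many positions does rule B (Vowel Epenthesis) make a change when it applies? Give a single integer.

0

A Intervocalic Voicing: [bisoteta] → [bisodeda]
B Vowel Epenthesis: no change — [bisodeda]
C Medial Vowel Deletion: [bisodeda] → [bsodeda]
D Regressive Voicing Assimilation: [bsodeda] → [psodeda]
Rule B changed 0 position(s).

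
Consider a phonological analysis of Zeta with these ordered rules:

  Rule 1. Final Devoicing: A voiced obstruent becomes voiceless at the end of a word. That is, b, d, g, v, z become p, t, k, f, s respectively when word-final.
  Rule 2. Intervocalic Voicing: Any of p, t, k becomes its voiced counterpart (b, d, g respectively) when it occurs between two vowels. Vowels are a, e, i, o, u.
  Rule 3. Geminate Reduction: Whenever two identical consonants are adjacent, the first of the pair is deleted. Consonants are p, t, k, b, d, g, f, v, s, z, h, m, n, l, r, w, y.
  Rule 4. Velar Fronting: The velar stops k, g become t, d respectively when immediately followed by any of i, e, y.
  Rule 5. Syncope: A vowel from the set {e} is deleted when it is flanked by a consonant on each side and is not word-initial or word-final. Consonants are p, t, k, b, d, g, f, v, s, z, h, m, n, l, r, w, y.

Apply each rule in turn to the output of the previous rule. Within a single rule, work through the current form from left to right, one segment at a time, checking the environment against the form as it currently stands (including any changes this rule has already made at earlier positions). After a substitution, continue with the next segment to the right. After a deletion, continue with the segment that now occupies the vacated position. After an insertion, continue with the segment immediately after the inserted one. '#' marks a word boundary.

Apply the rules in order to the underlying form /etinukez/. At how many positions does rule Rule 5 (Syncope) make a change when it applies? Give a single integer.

1

Rule 1 Final Devoicing: [etinukez] → [etinukes]
Rule 2 Intervocalic Voicing: [etinukes] → [edinuges]
Rule 3 Geminate Reduction: no change — [edinuges]
Rule 4 Velar Fronting: [edinuges] → [edinudes]
Rule 5 Syncope: [edinudes] → [edinuds]
Rule Rule 5 changed 1 position(s).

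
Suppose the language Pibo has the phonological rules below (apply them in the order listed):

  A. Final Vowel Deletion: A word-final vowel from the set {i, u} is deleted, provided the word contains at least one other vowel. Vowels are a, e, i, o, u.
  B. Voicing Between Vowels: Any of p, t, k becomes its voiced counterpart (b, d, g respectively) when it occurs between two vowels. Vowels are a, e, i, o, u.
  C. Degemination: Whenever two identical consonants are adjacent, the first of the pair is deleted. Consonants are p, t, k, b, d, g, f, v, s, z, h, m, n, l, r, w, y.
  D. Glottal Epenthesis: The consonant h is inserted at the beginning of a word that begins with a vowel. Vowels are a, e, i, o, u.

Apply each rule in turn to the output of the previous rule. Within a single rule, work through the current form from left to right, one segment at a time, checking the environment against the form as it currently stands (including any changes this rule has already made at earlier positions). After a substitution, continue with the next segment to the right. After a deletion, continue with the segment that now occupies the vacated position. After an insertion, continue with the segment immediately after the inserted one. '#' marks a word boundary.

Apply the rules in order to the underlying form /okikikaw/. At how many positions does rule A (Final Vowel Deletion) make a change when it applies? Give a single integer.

A Final Vowel Deletion: no change — [okikikaw]
B Voicing Between Vowels: [okikikaw] → [ogigigaw]
C Degemination: no change — [ogigigaw]
D Glottal Epenthesis: [ogigigaw] → [hogigigaw]
Rule A changed 0 position(s).

0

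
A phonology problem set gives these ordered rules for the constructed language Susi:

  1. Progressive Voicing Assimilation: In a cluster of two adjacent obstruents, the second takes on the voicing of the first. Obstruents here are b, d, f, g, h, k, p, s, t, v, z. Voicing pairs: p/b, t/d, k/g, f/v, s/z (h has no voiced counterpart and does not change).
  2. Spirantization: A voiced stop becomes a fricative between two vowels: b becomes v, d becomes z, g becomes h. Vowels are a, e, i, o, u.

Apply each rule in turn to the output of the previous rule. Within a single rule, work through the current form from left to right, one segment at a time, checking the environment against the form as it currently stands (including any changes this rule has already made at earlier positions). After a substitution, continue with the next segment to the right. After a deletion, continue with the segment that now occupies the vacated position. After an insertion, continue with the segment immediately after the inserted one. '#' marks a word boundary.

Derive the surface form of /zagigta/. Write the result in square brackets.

[zahigda]

1 Progressive Voicing Assimilation: [zagigta] → [zagigda]
2 Spirantization: [zagigda] → [zahigda]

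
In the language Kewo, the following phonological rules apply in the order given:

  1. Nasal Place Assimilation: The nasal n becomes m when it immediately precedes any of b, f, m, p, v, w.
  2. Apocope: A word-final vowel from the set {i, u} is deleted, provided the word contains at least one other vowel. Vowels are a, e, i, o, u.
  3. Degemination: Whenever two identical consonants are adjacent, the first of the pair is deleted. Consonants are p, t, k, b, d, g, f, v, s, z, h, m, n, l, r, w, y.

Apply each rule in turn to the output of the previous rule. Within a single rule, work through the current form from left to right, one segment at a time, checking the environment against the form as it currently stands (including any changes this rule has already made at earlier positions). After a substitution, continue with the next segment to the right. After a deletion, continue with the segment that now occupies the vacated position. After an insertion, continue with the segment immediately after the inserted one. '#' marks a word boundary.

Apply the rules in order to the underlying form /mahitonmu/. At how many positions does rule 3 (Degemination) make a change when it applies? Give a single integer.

1 Nasal Place Assimilation: [mahitonmu] → [mahitommu]
2 Apocope: [mahitommu] → [mahitomm]
3 Degemination: [mahitomm] → [mahitom]
Rule 3 changed 1 position(s).

1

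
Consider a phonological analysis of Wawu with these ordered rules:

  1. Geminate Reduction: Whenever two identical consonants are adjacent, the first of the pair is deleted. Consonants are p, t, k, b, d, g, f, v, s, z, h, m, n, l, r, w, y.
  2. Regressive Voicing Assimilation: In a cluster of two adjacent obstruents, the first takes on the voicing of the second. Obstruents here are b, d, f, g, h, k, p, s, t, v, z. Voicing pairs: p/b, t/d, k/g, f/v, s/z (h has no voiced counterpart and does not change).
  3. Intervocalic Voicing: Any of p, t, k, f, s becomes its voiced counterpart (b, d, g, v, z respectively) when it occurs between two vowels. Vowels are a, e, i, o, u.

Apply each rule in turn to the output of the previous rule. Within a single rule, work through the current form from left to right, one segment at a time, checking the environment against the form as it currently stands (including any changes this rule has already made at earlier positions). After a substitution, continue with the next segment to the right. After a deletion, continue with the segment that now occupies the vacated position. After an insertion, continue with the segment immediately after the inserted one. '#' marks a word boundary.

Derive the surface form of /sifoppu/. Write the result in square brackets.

[sivobu]

1 Geminate Reduction: [sifoppu] → [sifopu]
2 Regressive Voicing Assimilation: no change — [sifopu]
3 Intervocalic Voicing: [sifopu] → [sivobu]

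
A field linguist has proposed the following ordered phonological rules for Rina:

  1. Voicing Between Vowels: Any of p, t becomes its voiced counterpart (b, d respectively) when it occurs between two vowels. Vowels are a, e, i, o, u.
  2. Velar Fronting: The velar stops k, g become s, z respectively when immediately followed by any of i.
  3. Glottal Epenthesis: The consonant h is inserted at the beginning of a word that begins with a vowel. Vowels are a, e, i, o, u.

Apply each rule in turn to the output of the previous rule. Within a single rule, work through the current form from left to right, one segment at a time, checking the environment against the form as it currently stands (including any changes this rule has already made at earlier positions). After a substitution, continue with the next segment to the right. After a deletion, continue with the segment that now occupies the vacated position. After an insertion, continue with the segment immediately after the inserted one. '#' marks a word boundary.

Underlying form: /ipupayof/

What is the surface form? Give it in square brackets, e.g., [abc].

[hibubayof]

1 Voicing Between Vowels: [ipupayof] → [ibubayof]
2 Velar Fronting: no change — [ibubayof]
3 Glottal Epenthesis: [ibubayof] → [hibubayof]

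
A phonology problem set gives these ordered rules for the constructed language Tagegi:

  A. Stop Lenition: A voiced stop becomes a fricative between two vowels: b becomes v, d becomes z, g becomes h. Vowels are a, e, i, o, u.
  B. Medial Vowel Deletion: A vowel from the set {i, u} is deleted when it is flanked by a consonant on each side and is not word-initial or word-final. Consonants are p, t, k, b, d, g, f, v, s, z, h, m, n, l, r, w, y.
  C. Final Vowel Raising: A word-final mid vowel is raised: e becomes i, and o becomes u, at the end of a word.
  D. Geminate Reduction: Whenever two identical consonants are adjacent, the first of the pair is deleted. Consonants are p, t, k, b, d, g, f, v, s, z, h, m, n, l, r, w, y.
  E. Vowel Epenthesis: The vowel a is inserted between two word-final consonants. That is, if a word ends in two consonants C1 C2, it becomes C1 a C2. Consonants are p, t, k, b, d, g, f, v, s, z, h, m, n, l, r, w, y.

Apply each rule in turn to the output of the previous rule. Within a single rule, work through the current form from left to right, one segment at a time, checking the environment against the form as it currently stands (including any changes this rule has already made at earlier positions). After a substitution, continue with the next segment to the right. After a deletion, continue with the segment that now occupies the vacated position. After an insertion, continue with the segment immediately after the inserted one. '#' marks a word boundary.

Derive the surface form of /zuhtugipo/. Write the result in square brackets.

A Stop Lenition: [zuhtugipo] → [zuhtuhipo]
B Medial Vowel Deletion: [zuhtuhipo] → [zhthpo]
C Final Vowel Raising: [zhthpo] → [zhthpu]
D Geminate Reduction: no change — [zhthpu]
E Vowel Epenthesis: no change — [zhthpu]

[zhthpu]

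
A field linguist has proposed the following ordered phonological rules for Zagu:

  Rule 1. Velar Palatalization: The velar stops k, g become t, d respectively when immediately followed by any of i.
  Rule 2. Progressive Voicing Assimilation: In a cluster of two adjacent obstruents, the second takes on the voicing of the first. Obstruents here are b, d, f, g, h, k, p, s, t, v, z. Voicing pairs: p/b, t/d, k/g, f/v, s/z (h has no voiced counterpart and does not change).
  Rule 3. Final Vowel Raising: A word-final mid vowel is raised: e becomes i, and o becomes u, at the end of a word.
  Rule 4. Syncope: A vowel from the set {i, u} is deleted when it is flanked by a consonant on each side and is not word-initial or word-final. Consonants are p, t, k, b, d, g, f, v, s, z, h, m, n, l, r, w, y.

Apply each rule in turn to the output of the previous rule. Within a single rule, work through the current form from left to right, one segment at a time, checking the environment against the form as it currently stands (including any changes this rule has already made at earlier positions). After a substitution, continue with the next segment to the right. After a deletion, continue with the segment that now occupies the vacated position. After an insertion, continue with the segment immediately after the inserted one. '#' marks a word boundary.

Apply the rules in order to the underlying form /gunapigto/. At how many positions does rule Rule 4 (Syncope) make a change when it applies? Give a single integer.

Rule 1 Velar Palatalization: no change — [gunapigto]
Rule 2 Progressive Voicing Assimilation: [gunapigto] → [gunapigdo]
Rule 3 Final Vowel Raising: [gunapigdo] → [gunapigdu]
Rule 4 Syncope: [gunapigdu] → [gnapgdu]
Rule Rule 4 changed 2 position(s).

2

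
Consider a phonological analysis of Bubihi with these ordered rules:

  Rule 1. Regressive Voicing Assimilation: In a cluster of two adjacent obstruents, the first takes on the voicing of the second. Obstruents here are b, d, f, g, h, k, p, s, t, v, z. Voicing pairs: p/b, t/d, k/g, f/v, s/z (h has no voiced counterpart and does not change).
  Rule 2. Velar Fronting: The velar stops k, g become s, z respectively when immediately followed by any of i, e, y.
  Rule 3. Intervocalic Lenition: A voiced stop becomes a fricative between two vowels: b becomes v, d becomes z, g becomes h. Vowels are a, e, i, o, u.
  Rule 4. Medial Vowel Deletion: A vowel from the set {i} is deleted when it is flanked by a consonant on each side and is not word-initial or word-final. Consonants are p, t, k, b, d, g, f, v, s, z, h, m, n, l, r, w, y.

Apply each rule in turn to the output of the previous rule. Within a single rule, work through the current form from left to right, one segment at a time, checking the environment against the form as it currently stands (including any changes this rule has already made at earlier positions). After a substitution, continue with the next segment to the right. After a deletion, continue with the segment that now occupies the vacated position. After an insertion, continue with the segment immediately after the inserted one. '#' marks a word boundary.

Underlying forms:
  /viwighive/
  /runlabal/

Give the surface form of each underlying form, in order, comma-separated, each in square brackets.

[vwkhve], [runlaval]

/viwighive/:
  Rule 1 Regressive Voicing Assimilation: [viwighive] → [viwikhive]
  Rule 2 Velar Fronting: no change — [viwikhive]
  Rule 3 Intervocalic Lenition: no change — [viwikhive]
  Rule 4 Medial Vowel Deletion: [viwikhive] → [vwkhve]
/runlabal/:
  Rule 1 Regressive Voicing Assimilation: no change — [runlabal]
  Rule 2 Velar Fronting: no change — [runlabal]
  Rule 3 Intervocalic Lenition: [runlabal] → [runlaval]
  Rule 4 Medial Vowel Deletion: no change — [runlaval]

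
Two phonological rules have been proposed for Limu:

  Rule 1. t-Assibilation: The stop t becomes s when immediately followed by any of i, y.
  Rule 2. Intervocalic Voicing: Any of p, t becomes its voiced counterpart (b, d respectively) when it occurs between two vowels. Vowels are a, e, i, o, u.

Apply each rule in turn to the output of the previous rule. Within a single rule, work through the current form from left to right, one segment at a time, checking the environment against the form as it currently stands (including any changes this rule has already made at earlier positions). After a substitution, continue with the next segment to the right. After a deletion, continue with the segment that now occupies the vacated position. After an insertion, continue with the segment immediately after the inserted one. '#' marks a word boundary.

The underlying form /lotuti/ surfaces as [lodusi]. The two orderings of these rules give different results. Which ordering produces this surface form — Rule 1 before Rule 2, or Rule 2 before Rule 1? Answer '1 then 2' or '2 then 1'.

1 then 2

Order 1 then 2:
  1 t-Assibilation: [lotuti] → [lotusi]
  2 Intervocalic Voicing: [lotusi] → [lodusi]
  result: [lodusi]
Order 2 then 1:
  2 Intervocalic Voicing: [lotuti] → [lodudi]
  1 t-Assibilation: no change — [lodudi]
  result: [lodudi]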